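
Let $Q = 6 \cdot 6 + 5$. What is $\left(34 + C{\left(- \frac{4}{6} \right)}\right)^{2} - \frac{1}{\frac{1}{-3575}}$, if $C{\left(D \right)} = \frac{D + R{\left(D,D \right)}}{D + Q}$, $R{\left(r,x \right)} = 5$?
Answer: $\frac{69373704}{14641} \approx 4738.3$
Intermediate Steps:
$Q = 41$ ($Q = 36 + 5 = 41$)
$C{\left(D \right)} = \frac{5 + D}{41 + D}$ ($C{\left(D \right)} = \frac{D + 5}{D + 41} = \frac{5 + D}{41 + D}$)
$\left(34 + C{\left(- \frac{4}{6} \right)}\right)^{2} - \frac{1}{\frac{1}{-3575}} = \left(34 + \frac{5 - \frac{4}{6}}{41 - \frac{4}{6}}\right)^{2} - \frac{1}{\frac{1}{-3575}} = \left(34 + \frac{5 - \frac{2}{3}}{41 - \frac{2}{3}}\right)^{2} - \frac{1}{- \frac{1}{3575}} = \left(34 + \frac{5 - \frac{2}{3}}{41 - \frac{2}{3}}\right)^{2} - -3575 = \left(34 + \frac{1}{\frac{121}{3}} \cdot \frac{13}{3}\right)^{2} + 3575 = \left(34 + \frac{3}{121} \cdot \frac{13}{3}\right)^{2} + 3575 = \left(34 + \frac{13}{121}\right)^{2} + 3575 = \left(\frac{4127}{121}\right)^{2} + 3575 = \frac{17032129}{14641} + 3575 = \frac{69373704}{14641}$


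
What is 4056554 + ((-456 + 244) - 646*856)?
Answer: 3503366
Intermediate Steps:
4056554 + ((-456 + 244) - 646*856) = 4056554 + (-212 - 552976) = 4056554 - 553188 = 3503366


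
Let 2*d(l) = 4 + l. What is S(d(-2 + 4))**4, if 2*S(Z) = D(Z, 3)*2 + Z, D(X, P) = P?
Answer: 6561/16 ≈ 410.06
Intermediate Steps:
d(l) = 2 + l/2 (d(l) = (4 + l)/2 = 2 + l/2)
S(Z) = 3 + Z/2 (S(Z) = (3*2 + Z)/2 = (6 + Z)/2 = 3 + Z/2)
S(d(-2 + 4))**4 = (3 + (2 + (-2 + 4)/2)/2)**4 = (3 + (2 + (1/2)*2)/2)**4 = (3 + (2 + 1)/2)**4 = (3 + (1/2)*3)**4 = (3 + 3/2)**4 = (9/2)**4 = 6561/16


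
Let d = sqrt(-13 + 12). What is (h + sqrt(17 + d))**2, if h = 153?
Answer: (153 + sqrt(17 + I))**2 ≈ 24688.0 + 38.09*I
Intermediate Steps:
d = I (d = sqrt(-1) = I ≈ 1.0*I)
(h + sqrt(17 + d))**2 = (153 + sqrt(17 + I))**2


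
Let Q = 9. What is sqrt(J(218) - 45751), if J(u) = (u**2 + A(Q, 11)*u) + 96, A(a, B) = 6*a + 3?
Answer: sqrt(14295) ≈ 119.56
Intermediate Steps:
A(a, B) = 3 + 6*a
J(u) = 96 + u**2 + 57*u (J(u) = (u**2 + (3 + 6*9)*u) + 96 = (u**2 + (3 + 54)*u) + 96 = (u**2 + 57*u) + 96 = 96 + u**2 + 57*u)
sqrt(J(218) - 45751) = sqrt((96 + 218**2 + 57*218) - 45751) = sqrt((96 + 47524 + 12426) - 45751) = sqrt(60046 - 45751) = sqrt(14295)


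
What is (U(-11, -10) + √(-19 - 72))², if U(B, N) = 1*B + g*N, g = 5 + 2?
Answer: (81 - I*√91)² ≈ 6470.0 - 1545.4*I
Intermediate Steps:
g = 7
U(B, N) = B + 7*N (U(B, N) = 1*B + 7*N = B + 7*N)
(U(-11, -10) + √(-19 - 72))² = ((-11 + 7*(-10)) + √(-19 - 72))² = ((-11 - 70) + √(-91))² = (-81 + I*√91)²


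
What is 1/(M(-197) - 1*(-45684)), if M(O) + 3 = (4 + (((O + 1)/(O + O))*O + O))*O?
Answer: 1/103008 ≈ 9.7080e-6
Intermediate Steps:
M(O) = -3 + O*(9/2 + 3*O/2) (M(O) = -3 + (4 + (((O + 1)/(O + O))*O + O))*O = -3 + (4 + (((1 + O)/((2*O)))*O + O))*O = -3 + (4 + (((1 + O)*(1/(2*O)))*O + O))*O = -3 + (4 + (((1 + O)/(2*O))*O + O))*O = -3 + (4 + ((1/2 + O/2) + O))*O = -3 + (4 + (1/2 + 3*O/2))*O = -3 + (9/2 + 3*O/2)*O = -3 + O*(9/2 + 3*O/2))
1/(M(-197) - 1*(-45684)) = 1/((-3 + (3/2)*(-197)**2 + (9/2)*(-197)) - 1*(-45684)) = 1/((-3 + (3/2)*38809 - 1773/2) + 45684) = 1/((-3 + 116427/2 - 1773/2) + 45684) = 1/(57324 + 45684) = 1/103008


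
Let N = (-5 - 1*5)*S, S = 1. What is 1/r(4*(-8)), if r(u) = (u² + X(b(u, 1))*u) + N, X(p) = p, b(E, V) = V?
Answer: 1/982 ≈ 0.0010183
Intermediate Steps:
N = -10 (N = (-5 - 1*5)*1 = (-5 - 5)*1 = -10*1 = -10)
r(u) = -10 + u + u² (r(u) = (u² + 1*u) - 10 = (u² + u) - 10 = (u + u²) - 10 = -10 + u + u²)
1/r(4*(-8)) = 1/(-10 + 4*(-8) + (4*(-8))²) = 1/(-10 - 32 + (-32)²) = 1/(-10 - 32 + 1024) = 1/982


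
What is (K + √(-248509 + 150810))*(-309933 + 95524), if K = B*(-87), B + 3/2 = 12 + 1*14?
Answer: 914025567/2 - 214409*I*√97699 ≈ 4.5701e+8 - 6.7017e+7*I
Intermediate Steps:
B = 49/2 (B = -3/2 + (12 + 1*14) = -3/2 + (12 + 14) = -3/2 + 26 = 49/2 ≈ 24.500)
K = -4263/2 (K = (49/2)*(-87) = -4263/2 ≈ -2131.5)
(K + √(-248509 + 150810))*(-309933 + 95524) = (-4263/2 + √(-248509 + 150810))*(-309933 + 95524) = (-4263/2 + √(-97699))*(-214409) = (-4263/2 + I*√97699)*(-214409) = 914025567/2 - 214409*I*√97699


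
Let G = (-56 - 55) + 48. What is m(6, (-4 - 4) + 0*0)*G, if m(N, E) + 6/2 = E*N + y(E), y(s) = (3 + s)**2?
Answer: 1638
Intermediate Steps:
m(N, E) = -3 + (3 + E)**2 + E*N (m(N, E) = -3 + (E*N + (3 + E)**2) = -3 + ((3 + E)**2 + E*N) = -3 + (3 + E)**2 + E*N)
G = -63 (G = -111 + 48 = -63)
m(6, (-4 - 4) + 0*0)*G = (-3 + (3 + ((-4 - 4) + 0*0))**2 + ((-4 - 4) + 0*0)*6)*(-63) = (-3 + (3 + (-8 + 0))**2 + (-8 + 0)*6)*(-63) = (-3 + (3 - 8)**2 - 8*6)*(-63) = (-3 + (-5)**2 - 48)*(-63) = (-3 + 25 - 48)*(-63) = -26*(-63) = 1638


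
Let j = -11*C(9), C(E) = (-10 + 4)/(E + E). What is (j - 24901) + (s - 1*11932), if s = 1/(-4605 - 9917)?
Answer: -1604506739/43566 ≈ -36829.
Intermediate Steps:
C(E) = -3/E (C(E) = -6*1/(2*E) = -3/E)
s = -1/14522 (s = 1/(-14522) = -1/14522 ≈ -6.8861e-5)
j = 11/3 (j = -(-33)/9 = -11*(-1/3) = 11/3 ≈ 3.6667)
(j - 24901) + (s - 1*11932) = (11/3 - 24901) + (-1/14522 - 1*11932) = -74692/3 + (-1/14522 - 11932) = -74692/3 - 173276505/14522 = -1604506739/43566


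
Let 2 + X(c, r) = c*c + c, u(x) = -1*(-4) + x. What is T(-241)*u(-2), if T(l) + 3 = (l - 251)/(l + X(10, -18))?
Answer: 186/133 ≈ 1.3985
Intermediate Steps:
u(x) = 4 + x
X(c, r) = -2 + c + c² (X(c, r) = -2 + (c*c + c) = -2 + (c² + c) = -2 + (c + c²) = -2 + c + c²)
T(l) = -3 + (-251 + l)/(108 + l) (T(l) = -3 + (l - 251)/(l + (-2 + 10 + 10²)) = -3 + (-251 + l)/(l + (-2 + 10 + 100)) = -3 + (-251 + l)/(l + 108) = -3 + (-251 + l)/(108 + l))
T(-241)*u(-2) = ((-575 - 2*(-241))/(108 - 241))*(4 - 2) = ((-575 + 482)/(-133))*2 = -1/133*(-93)*2 = (93/133)*2 = 186/133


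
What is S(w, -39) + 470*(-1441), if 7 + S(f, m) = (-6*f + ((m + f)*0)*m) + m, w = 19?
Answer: -677430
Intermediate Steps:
S(f, m) = -7 + m - 6*f (S(f, m) = -7 + ((-6*f + ((m + f)*0)*m) + m) = -7 + ((-6*f + ((f + m)*0)*m) + m) = -7 + ((-6*f + 0*m) + m) = -7 + ((-6*f + 0) + m) = -7 + (-6*f + m) = -7 + (m - 6*f) = -7 + m - 6*f)
S(w, -39) + 470*(-1441) = (-7 - 39 - 6*19) + 470*(-1441) = (-7 - 39 - 114) - 677270 = -160 - 677270 = -677430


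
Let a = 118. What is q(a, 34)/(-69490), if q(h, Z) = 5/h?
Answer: -1/1639964 ≈ -6.0977e-7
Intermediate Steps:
q(a, 34)/(-69490) = (5/118)/(-69490) = (5*(1/118))*(-1/69490) = (5/118)*(-1/69490) = -1/1639964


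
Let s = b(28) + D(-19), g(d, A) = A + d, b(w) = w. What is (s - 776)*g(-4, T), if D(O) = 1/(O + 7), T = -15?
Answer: 170563/12 ≈ 14214.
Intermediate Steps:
D(O) = 1/(7 + O)
s = 335/12 (s = 28 + 1/(7 - 19) = 28 + 1/(-12) = 28 - 1/12 = 335/12 ≈ 27.917)
(s - 776)*g(-4, T) = (335/12 - 776)*(-15 - 4) = -8977/12*(-19) = 170563/12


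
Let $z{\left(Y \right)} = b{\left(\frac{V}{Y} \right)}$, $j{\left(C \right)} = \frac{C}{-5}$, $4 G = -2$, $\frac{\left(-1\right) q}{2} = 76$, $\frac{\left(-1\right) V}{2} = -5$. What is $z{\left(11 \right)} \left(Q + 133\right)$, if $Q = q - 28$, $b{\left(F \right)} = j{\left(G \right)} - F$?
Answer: $\frac{4183}{110} \approx 38.027$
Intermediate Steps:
$V = 10$ ($V = \left(-2\right) \left(-5\right) = 10$)
$q = -152$ ($q = \left(-2\right) 76 = -152$)
$G = - \frac{1}{2}$ ($G = \frac{1}{4} \left(-2\right) = - \frac{1}{2} \approx -0.5$)
$j{\left(C \right)} = - \frac{C}{5}$ ($j{\left(C \right)} = C \left(- \frac{1}{5}\right) = - \frac{C}{5}$)
$b{\left(F \right)} = \frac{1}{10} - F$ ($b{\left(F \right)} = \left(- \frac{1}{5}\right) \left(- \frac{1}{2}\right) - F = \frac{1}{10} - F$)
$z{\left(Y \right)} = \frac{1}{10} - \frac{10}{Y}$
$Q = -180$ ($Q = -152 - 28 = -180$)
$z{\left(11 \right)} \left(Q + 133\right) = \frac{-100 + 11}{10 \cdot 11} \left(-180 + 133\right) = \frac{1}{10} \cdot \frac{1}{11} \left(-89\right) \left(-47\right) = \left(- \frac{89}{110}\right) \left(-47\right) = \frac{4183}{110}$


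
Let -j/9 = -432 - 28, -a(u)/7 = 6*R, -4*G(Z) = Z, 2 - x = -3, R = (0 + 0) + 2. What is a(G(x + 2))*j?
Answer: -347760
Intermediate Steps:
R = 2 (R = 0 + 2 = 2)
x = 5 (x = 2 - 1*(-3) = 2 + 3 = 5)
G(Z) = -Z/4
a(u) = -84 (a(u) = -42*2 = -7*12 = -84)
j = 4140 (j = -9*(-432 - 28) = -9*(-460) = 4140)
a(G(x + 2))*j = -84*4140 = -347760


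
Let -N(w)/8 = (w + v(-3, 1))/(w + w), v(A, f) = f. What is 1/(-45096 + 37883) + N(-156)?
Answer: -1118054/281307 ≈ -3.9745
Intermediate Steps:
N(w) = -4*(1 + w)/w (N(w) = -8*(w + 1)/(w + w) = -8*(1 + w)/(2*w) = -8*(1 + w)*1/(2*w) = -4*(1 + w)/w)
1/(-45096 + 37883) + N(-156) = 1/(-45096 + 37883) + (-4 - 4/(-156)) = 1/(-7213) + (-4 - 4*(-1/156)) = -1/7213 + (-4 + 1/39) = -1/7213 - 155/39 = -1118054/281307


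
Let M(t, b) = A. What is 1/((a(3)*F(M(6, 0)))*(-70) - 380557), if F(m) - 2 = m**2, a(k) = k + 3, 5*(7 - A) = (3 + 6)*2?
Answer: -5/1931261 ≈ -2.5890e-6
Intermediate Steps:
A = 17/5 (A = 7 - (3 + 6)*2/5 = 7 - 9*2/5 = 7 - 1/5*18 = 7 - 18/5 = 17/5 ≈ 3.4000)
M(t, b) = 17/5
a(k) = 3 + k
F(m) = 2 + m**2
1/((a(3)*F(M(6, 0)))*(-70) - 380557) = 1/(((3 + 3)*(2 + (17/5)**2))*(-70) - 380557) = 1/((6*(2 + 289/25))*(-70) - 380557) = 1/((6*(339/25))*(-70) - 380557) = 1/((2034/25)*(-70) - 380557) = 1/(-28476/5 - 380557) = 1/(-1931261/5) = -5/1931261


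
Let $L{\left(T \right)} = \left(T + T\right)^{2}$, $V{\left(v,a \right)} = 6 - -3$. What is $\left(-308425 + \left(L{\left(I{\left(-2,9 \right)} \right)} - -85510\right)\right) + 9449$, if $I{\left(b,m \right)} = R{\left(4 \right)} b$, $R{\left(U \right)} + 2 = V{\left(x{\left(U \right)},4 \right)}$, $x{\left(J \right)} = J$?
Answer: $-212682$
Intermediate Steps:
$V{\left(v,a \right)} = 9$ ($V{\left(v,a \right)} = 6 + 3 = 9$)
$R{\left(U \right)} = 7$ ($R{\left(U \right)} = -2 + 9 = 7$)
$I{\left(b,m \right)} = 7 b$
$L{\left(T \right)} = 4 T^{2}$ ($L{\left(T \right)} = \left(2 T\right)^{2} = 4 T^{2}$)
$\left(-308425 + \left(L{\left(I{\left(-2,9 \right)} \right)} - -85510\right)\right) + 9449 = \left(-308425 + \left(4 \left(7 \left(-2\right)\right)^{2} - -85510\right)\right) + 9449 = \left(-308425 + \left(4 \left(-14\right)^{2} + 85510\right)\right) + 9449 = \left(-308425 + \left(4 \cdot 196 + 85510\right)\right) + 9449 = \left(-308425 + \left(784 + 85510\right)\right) + 9449 = \left(-308425 + 86294\right) + 9449 = -222131 + 9449 = -212682$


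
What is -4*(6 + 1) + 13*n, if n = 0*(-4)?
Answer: -28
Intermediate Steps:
n = 0
-4*(6 + 1) + 13*n = -4*(6 + 1) + 13*0 = -4*7 + 0 = -28 + 0 = -28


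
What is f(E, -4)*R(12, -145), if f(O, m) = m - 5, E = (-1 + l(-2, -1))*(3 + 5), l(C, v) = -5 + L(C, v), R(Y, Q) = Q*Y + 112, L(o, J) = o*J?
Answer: 14652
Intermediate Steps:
L(o, J) = J*o
R(Y, Q) = 112 + Q*Y
l(C, v) = -5 + C*v (l(C, v) = -5 + v*C = -5 + C*v)
E = -32 (E = (-1 + (-5 - 2*(-1)))*(3 + 5) = (-1 + (-5 + 2))*8 = (-1 - 3)*8 = -4*8 = -32)
f(O, m) = -5 + m
f(E, -4)*R(12, -145) = (-5 - 4)*(112 - 145*12) = -9*(112 - 1740) = -9*(-1628) = 14652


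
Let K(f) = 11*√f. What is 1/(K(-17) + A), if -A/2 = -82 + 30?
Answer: 104/12873 - 11*I*√17/12873 ≈ 0.0080789 - 0.0035232*I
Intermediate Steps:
A = 104 (A = -2*(-82 + 30) = -2*(-52) = 104)
1/(K(-17) + A) = 1/(11*√(-17) + 104) = 1/(11*(I*√17) + 104) = 1/(11*I*√17 + 104) = 1/(104 + 11*I*√17)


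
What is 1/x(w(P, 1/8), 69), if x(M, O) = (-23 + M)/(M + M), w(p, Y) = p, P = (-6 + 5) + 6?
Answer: -5/9 ≈ -0.55556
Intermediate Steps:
P = 5 (P = -1 + 6 = 5)
x(M, O) = (-23 + M)/(2*M) (x(M, O) = (-23 + M)/((2*M)) = (-23 + M)*(1/(2*M)) = (-23 + M)/(2*M))
1/x(w(P, 1/8), 69) = 1/((1/2)*(-23 + 5)/5) = 1/((1/2)*(1/5)*(-18)) = 1/(-9/5) = -5/9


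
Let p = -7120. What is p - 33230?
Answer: -40350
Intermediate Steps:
p - 33230 = -7120 - 33230 = -40350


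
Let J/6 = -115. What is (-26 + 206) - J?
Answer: 870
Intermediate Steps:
J = -690 (J = 6*(-115) = -690)
(-26 + 206) - J = (-26 + 206) - 1*(-690) = 180 + 690 = 870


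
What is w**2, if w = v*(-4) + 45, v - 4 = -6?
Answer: 2809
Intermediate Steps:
v = -2 (v = 4 - 6 = -2)
w = 53 (w = -2*(-4) + 45 = 8 + 45 = 53)
w**2 = 53**2 = 2809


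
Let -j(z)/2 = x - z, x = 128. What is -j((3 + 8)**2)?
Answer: 14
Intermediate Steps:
j(z) = -256 + 2*z (j(z) = -2*(128 - z) = -256 + 2*z)
-j((3 + 8)**2) = -(-256 + 2*(3 + 8)**2) = -(-256 + 2*11**2) = -(-256 + 2*121) = -(-256 + 242) = -1*(-14) = 14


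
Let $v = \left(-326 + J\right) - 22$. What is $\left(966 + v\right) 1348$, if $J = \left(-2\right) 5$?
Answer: $819584$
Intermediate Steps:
$J = -10$
$v = -358$ ($v = \left(-326 - 10\right) - 22 = -336 - 22 = -358$)
$\left(966 + v\right) 1348 = \left(966 - 358\right) 1348 = 608 \cdot 1348 = 819584$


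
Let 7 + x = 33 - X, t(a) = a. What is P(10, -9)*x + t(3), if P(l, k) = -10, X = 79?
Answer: 533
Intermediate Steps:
x = -53 (x = -7 + (33 - 1*79) = -7 + (33 - 79) = -7 - 46 = -53)
P(10, -9)*x + t(3) = -10*(-53) + 3 = 530 + 3 = 533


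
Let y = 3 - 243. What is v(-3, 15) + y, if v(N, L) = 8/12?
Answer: -718/3 ≈ -239.33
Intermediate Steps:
v(N, L) = 2/3 (v(N, L) = 8*(1/12) = 2/3)
y = -240
v(-3, 15) + y = 2/3 - 240 = -718/3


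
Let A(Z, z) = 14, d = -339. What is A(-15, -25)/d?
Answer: -14/339 ≈ -0.041298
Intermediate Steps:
A(-15, -25)/d = 14/(-339) = 14*(-1/339) = -14/339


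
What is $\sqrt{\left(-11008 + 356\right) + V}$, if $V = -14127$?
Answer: $i \sqrt{24779} \approx 157.41 i$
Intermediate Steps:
$\sqrt{\left(-11008 + 356\right) + V} = \sqrt{\left(-11008 + 356\right) - 14127} = \sqrt{-10652 - 14127} = \sqrt{-24779} = i \sqrt{24779}$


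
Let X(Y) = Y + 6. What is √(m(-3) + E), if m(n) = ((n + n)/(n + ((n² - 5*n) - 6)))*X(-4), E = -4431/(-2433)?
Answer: √16791755/4055 ≈ 1.0105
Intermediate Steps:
X(Y) = 6 + Y
E = 1477/811 (E = -4431*(-1/2433) = 1477/811 ≈ 1.8212)
m(n) = 4*n/(-6 + n² - 4*n) (m(n) = ((n + n)/(n + ((n² - 5*n) - 6)))*(6 - 4) = ((2*n)/(n + (-6 + n² - 5*n)))*2 = ((2*n)/(-6 + n² - 4*n))*2 = (2*n/(-6 + n² - 4*n))*2 = 4*n/(-6 + n² - 4*n))
√(m(-3) + E) = √(4*(-3)/(-6 + (-3)² - 4*(-3)) + 1477/811) = √(4*(-3)/(-6 + 9 + 12) + 1477/811) = √(4*(-3)/15 + 1477/811) = √(4*(-3)*(1/15) + 1477/811) = √(-⅘ + 1477/811) = √(4141/4055) = √16791755/4055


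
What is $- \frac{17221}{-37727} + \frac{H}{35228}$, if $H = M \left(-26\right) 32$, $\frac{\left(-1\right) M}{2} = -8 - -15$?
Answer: $\frac{261526371}{332261689} \approx 0.78711$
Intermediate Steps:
$M = -14$ ($M = - 2 \left(-8 - -15\right) = - 2 \left(-8 + 15\right) = \left(-2\right) 7 = -14$)
$H = 11648$ ($H = \left(-14\right) \left(-26\right) 32 = 364 \cdot 32 = 11648$)
$- \frac{17221}{-37727} + \frac{H}{35228} = - \frac{17221}{-37727} + \frac{11648}{35228} = \left(-17221\right) \left(- \frac{1}{37727}\right) + 11648 \cdot \frac{1}{35228} = \frac{17221}{37727} + \frac{2912}{8807} = \frac{261526371}{332261689}$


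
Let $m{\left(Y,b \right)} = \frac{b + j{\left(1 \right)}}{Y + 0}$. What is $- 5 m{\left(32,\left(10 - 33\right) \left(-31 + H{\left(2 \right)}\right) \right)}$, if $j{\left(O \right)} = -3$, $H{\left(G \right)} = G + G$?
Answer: $- \frac{1545}{16} \approx -96.563$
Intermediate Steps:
$H{\left(G \right)} = 2 G$
$m{\left(Y,b \right)} = \frac{-3 + b}{Y}$ ($m{\left(Y,b \right)} = \frac{b - 3}{Y + 0} = \frac{-3 + b}{Y}$)
$- 5 m{\left(32,\left(10 - 33\right) \left(-31 + H{\left(2 \right)}\right) \right)} = - 5 \frac{-3 + \left(10 - 33\right) \left(-31 + 2 \cdot 2\right)}{32} = - 5 \frac{-3 + \left(10 - 33\right) \left(-31 + 4\right)}{32} = - 5 \frac{-3 - -621}{32} = - 5 \frac{-3 + 621}{32} = - 5 \cdot \frac{1}{32} \cdot 618 = \left(-5\right) \frac{309}{16} = - \frac{1545}{16}$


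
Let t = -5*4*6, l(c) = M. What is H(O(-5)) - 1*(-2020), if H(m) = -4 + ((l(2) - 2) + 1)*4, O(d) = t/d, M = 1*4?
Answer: 2028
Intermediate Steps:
M = 4
l(c) = 4
t = -120 (t = -20*6 = -120)
O(d) = -120/d
H(m) = 8 (H(m) = -4 + ((4 - 2) + 1)*4 = -4 + (2 + 1)*4 = -4 + 3*4 = -4 + 12 = 8)
H(O(-5)) - 1*(-2020) = 8 - 1*(-2020) = 8 + 2020 = 2028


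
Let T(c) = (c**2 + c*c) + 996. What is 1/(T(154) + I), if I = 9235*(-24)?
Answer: -1/173212 ≈ -5.7733e-6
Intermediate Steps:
I = -221640
T(c) = 996 + 2*c**2 (T(c) = (c**2 + c**2) + 996 = 2*c**2 + 996 = 996 + 2*c**2)
1/(T(154) + I) = 1/((996 + 2*154**2) - 221640) = 1/((996 + 2*23716) - 221640) = 1/((996 + 47432) - 221640) = 1/(48428 - 221640) = 1/(-173212) = -1/173212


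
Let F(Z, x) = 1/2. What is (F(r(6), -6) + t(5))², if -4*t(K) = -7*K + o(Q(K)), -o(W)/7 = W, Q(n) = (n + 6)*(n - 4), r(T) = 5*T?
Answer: 3249/4 ≈ 812.25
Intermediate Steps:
Q(n) = (-4 + n)*(6 + n) (Q(n) = (6 + n)*(-4 + n) = (-4 + n)*(6 + n))
F(Z, x) = ½
o(W) = -7*W
t(K) = -42 + 7*K²/4 + 21*K/4 (t(K) = -(-7*K - 7*(-24 + K² + 2*K))/4 = -(-7*K + (168 - 14*K - 7*K²))/4 = -(168 - 21*K - 7*K²)/4 = -42 + 7*K²/4 + 21*K/4)
(F(r(6), -6) + t(5))² = (½ + (-42 + (7/4)*5² + (21/4)*5))² = (½ + (-42 + (7/4)*25 + 105/4))² = (½ + (-42 + 175/4 + 105/4))² = (½ + 28)² = (57/2)² = 3249/4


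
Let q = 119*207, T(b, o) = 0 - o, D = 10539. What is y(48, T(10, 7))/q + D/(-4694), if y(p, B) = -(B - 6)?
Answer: -259546165/115627302 ≈ -2.2447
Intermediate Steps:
T(b, o) = -o
y(p, B) = 6 - B (y(p, B) = -(-6 + B) = 6 - B)
q = 24633
y(48, T(10, 7))/q + D/(-4694) = (6 - (-1)*7)/24633 + 10539/(-4694) = (6 - 1*(-7))*(1/24633) + 10539*(-1/4694) = (6 + 7)*(1/24633) - 10539/4694 = 13*(1/24633) - 10539/4694 = 13/24633 - 10539/4694 = -259546165/115627302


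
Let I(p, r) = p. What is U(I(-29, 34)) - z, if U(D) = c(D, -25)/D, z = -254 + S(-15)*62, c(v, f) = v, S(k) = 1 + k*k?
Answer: -13757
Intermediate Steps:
S(k) = 1 + k**2
z = 13758 (z = -254 + (1 + (-15)**2)*62 = -254 + (1 + 225)*62 = -254 + 226*62 = -254 + 14012 = 13758)
U(D) = 1 (U(D) = D/D = 1)
U(I(-29, 34)) - z = 1 - 1*13758 = 1 - 13758 = -13757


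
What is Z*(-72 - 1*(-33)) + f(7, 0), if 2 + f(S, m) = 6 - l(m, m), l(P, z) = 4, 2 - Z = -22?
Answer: -936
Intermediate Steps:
Z = 24 (Z = 2 - 1*(-22) = 2 + 22 = 24)
f(S, m) = 0 (f(S, m) = -2 + (6 - 1*4) = -2 + (6 - 4) = -2 + 2 = 0)
Z*(-72 - 1*(-33)) + f(7, 0) = 24*(-72 - 1*(-33)) + 0 = 24*(-72 + 33) + 0 = 24*(-39) + 0 = -936 + 0 = -936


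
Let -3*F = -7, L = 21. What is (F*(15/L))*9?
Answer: 15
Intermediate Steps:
F = 7/3 (F = -⅓*(-7) = 7/3 ≈ 2.3333)
(F*(15/L))*9 = (7*(15/21)/3)*9 = (7*(15*(1/21))/3)*9 = ((7/3)*(5/7))*9 = (5/3)*9 = 15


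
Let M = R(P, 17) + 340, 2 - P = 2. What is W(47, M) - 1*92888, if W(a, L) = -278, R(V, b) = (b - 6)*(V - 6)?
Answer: -93166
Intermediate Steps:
P = 0 (P = 2 - 1*2 = 2 - 2 = 0)
R(V, b) = (-6 + V)*(-6 + b) (R(V, b) = (-6 + b)*(-6 + V) = (-6 + V)*(-6 + b))
M = 274 (M = (36 - 6*0 - 6*17 + 0*17) + 340 = (36 + 0 - 102 + 0) + 340 = -66 + 340 = 274)
W(47, M) - 1*92888 = -278 - 1*92888 = -278 - 92888 = -93166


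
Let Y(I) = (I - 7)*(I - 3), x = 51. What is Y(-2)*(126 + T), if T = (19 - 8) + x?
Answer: 8460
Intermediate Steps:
T = 62 (T = (19 - 8) + 51 = 11 + 51 = 62)
Y(I) = (-7 + I)*(-3 + I)
Y(-2)*(126 + T) = (21 + (-2)² - 10*(-2))*(126 + 62) = (21 + 4 + 20)*188 = 45*188 = 8460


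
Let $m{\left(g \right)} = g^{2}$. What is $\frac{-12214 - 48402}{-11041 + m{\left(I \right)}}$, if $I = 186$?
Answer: $- \frac{60616}{23555} \approx -2.5734$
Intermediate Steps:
$\frac{-12214 - 48402}{-11041 + m{\left(I \right)}} = \frac{-12214 - 48402}{-11041 + 186^{2}} = - \frac{60616}{-11041 + 34596} = - \frac{60616}{23555}$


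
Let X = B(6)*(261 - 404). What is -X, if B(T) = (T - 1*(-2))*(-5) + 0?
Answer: -5720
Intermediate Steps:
B(T) = -10 - 5*T (B(T) = (T + 2)*(-5) + 0 = (2 + T)*(-5) + 0 = (-10 - 5*T) + 0 = -10 - 5*T)
X = 5720 (X = (-10 - 5*6)*(261 - 404) = (-10 - 30)*(-143) = -40*(-143) = 5720)
-X = -1*5720 = -5720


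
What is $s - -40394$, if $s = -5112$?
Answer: $35282$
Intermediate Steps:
$s - -40394 = -5112 - -40394 = -5112 + 40394 = 35282$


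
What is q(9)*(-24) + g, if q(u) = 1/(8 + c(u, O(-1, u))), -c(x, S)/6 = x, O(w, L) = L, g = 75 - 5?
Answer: 1622/23 ≈ 70.522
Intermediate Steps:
g = 70
c(x, S) = -6*x
q(u) = 1/(8 - 6*u)
q(9)*(-24) + g = -1/(-8 + 6*9)*(-24) + 70 = -1/(-8 + 54)*(-24) + 70 = -1/46*(-24) + 70 = 12/23 + 70 = 1622/23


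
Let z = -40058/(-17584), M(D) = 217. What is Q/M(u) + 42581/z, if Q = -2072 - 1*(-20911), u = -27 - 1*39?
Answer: 81616083315/4346293 ≈ 18778.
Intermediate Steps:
u = -66 (u = -27 - 39 = -66)
Q = 18839 (Q = -2072 + 20911 = 18839)
z = 20029/8792 (z = -40058*(-1/17584) = 20029/8792 ≈ 2.2781)
Q/M(u) + 42581/z = 18839/217 + 42581/(20029/8792) = 18839*(1/217) + 42581*(8792/20029) = 18839/217 + 374372152/20029 = 81616083315/4346293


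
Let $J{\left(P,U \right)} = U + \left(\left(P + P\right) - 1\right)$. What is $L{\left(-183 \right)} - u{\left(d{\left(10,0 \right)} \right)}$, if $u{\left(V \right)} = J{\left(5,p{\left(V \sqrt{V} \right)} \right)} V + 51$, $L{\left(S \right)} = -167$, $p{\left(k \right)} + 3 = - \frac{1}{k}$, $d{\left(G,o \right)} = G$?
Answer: $-278 + \frac{\sqrt{10}}{10} \approx -277.68$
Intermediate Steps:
$p{\left(k \right)} = -3 - \frac{1}{k}$
$J{\left(P,U \right)} = -1 + U + 2 P$ ($J{\left(P,U \right)} = U + \left(2 P - 1\right) = U + \left(-1 + 2 P\right) = -1 + U + 2 P$)
$u{\left(V \right)} = 51 + V \left(6 - \frac{1}{V^{\frac{3}{2}}}\right)$ ($u{\left(V \right)} = \left(-1 - \left(3 + \frac{1}{V \sqrt{V}}\right) + 2 \cdot 5\right) V + 51 = \left(-1 - \left(3 + \frac{1}{V^{\frac{3}{2}}}\right) + 10\right) V + 51 = \left(6 - \frac{1}{V^{\frac{3}{2}}}\right) V + 51 = V \left(6 - \frac{1}{V^{\frac{3}{2}}}\right) + 51 = 51 + V \left(6 - \frac{1}{V^{\frac{3}{2}}}\right)$)
$L{\left(-183 \right)} - u{\left(d{\left(10,0 \right)} \right)} = -167 - \left(51 - \frac{1}{\sqrt{10}} + 6 \cdot 10\right) = -167 - \left(51 - \frac{\sqrt{10}}{10} + 60\right) = -167 - \left(111 - \frac{\sqrt{10}}{10}\right) = -278 + \frac{\sqrt{10}}{10}$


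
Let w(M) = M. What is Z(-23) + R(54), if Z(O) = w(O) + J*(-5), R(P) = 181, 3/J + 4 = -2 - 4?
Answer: 319/2 ≈ 159.50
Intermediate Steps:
J = -3/10 (J = 3/(-4 + (-2 - 4)) = 3/(-4 - 6) = 3/(-10) = 3*(-⅒) = -3/10 ≈ -0.30000)
Z(O) = 3/2 + O (Z(O) = O - 3/10*(-5) = O + 3/2 = 3/2 + O)
Z(-23) + R(54) = (3/2 - 23) + 181 = -43/2 + 181 = 319/2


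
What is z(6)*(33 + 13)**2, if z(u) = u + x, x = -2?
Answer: 8464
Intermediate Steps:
z(u) = -2 + u (z(u) = u - 2 = -2 + u)
z(6)*(33 + 13)**2 = (-2 + 6)*(33 + 13)**2 = 4*46**2 = 4*2116 = 8464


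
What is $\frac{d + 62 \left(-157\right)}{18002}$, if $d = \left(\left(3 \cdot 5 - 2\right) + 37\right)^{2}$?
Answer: $- \frac{3617}{9001} \approx -0.40184$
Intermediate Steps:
$d = 2500$ ($d = \left(\left(15 - 2\right) + 37\right)^{2} = \left(13 + 37\right)^{2} = 50^{2} = 2500$)
$\frac{d + 62 \left(-157\right)}{18002} = \frac{2500 + 62 \left(-157\right)}{18002} = \left(2500 - 9734\right) \frac{1}{18002} = \left(-7234\right) \frac{1}{18002} = - \frac{3617}{9001}$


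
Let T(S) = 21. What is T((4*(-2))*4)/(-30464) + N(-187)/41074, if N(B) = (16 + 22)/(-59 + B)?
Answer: -7619497/10993373952 ≈ -0.00069310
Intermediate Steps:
N(B) = 38/(-59 + B)
T((4*(-2))*4)/(-30464) + N(-187)/41074 = 21/(-30464) + (38/(-59 - 187))/41074 = 21*(-1/30464) + (38/(-246))*(1/41074) = -3/4352 + (38*(-1/246))*(1/41074) = -3/4352 - 19/123*1/41074 = -3/4352 - 19/5052102 = -7619497/10993373952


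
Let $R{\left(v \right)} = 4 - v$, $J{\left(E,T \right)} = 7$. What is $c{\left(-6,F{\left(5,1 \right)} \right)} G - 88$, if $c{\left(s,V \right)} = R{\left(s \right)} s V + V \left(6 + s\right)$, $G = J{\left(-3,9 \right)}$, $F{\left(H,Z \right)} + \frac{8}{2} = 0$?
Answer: $1592$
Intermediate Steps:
$F{\left(H,Z \right)} = -4$ ($F{\left(H,Z \right)} = -4 + 0 = -4$)
$G = 7$
$c{\left(s,V \right)} = V \left(6 + s\right) + V s \left(4 - s\right)$ ($c{\left(s,V \right)} = \left(4 - s\right) s V + V \left(6 + s\right) = s \left(4 - s\right) V + V \left(6 + s\right) = V s \left(4 - s\right) + V \left(6 + s\right) = V \left(6 + s\right) + V s \left(4 - s\right)$)
$c{\left(-6,F{\left(5,1 \right)} \right)} G - 88 = - 4 \left(6 - 6 - - 6 \left(-4 - 6\right)\right) 7 - 88 = - 4 \left(6 - 6 - \left(-6\right) \left(-10\right)\right) 7 - 88 = - 4 \left(6 - 6 - 60\right) 7 - 88 = \left(-4\right) \left(-60\right) 7 - 88 = 240 \cdot 7 - 88 = 1680 - 88 = 1592$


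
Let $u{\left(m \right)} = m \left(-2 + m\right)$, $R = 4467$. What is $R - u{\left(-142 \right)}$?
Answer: $-15981$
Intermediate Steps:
$R - u{\left(-142 \right)} = 4467 - - 142 \left(-2 - 142\right) = 4467 - \left(-142\right) \left(-144\right) = 4467 - 20448 = -15981$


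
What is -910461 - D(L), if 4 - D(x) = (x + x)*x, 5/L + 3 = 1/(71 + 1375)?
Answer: -17125349693785/18809569 ≈ -9.1046e+5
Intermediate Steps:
L = -7230/4337 (L = 5/(-3 + 1/(71 + 1375)) = 5/(-3 + 1/1446) = 5/(-4337/1446) = 5*(-1446/4337) = -7230/4337 ≈ -1.6671)
D(x) = 4 - 2*x**2 (D(x) = 4 - (x + x)*x = 4 - 2*x*x = 4 - 2*x**2)
-910461 - D(L) = -910461 - (4 - 2*(-7230/4337)**2) = -910461 - (4 - 2*52272900/18809569) = -910461 - (4 - 104545800/18809569) = -910461 - 1*(-29307524/18809569) = -910461 + 29307524/18809569 = -17125349693785/18809569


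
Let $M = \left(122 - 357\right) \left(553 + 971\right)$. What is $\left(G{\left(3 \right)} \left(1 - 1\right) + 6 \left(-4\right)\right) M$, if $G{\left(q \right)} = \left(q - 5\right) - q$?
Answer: $8595360$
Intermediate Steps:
$G{\left(q \right)} = -5$ ($G{\left(q \right)} = \left(-5 + q\right) - q = -5$)
$M = -358140$ ($M = \left(-235\right) 1524 = -358140$)
$\left(G{\left(3 \right)} \left(1 - 1\right) + 6 \left(-4\right)\right) M = \left(- 5 \left(1 - 1\right) + 6 \left(-4\right)\right) \left(-358140\right) = \left(- 5 \left(1 - 1\right) - 24\right) \left(-358140\right) = \left(\left(-5\right) 0 - 24\right) \left(-358140\right) = \left(0 - 24\right) \left(-358140\right) = \left(-24\right) \left(-358140\right) = 8595360$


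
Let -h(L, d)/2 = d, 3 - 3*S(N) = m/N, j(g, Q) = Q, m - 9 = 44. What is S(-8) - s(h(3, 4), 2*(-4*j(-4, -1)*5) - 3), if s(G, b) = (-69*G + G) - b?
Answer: -12091/24 ≈ -503.79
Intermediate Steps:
m = 53 (m = 9 + 44 = 53)
S(N) = 1 - 53/(3*N)
h(L, d) = -2*d
s(G, b) = -b - 68*G (s(G, b) = -68*G - b = -b - 68*G)
S(-8) - s(h(3, 4), 2*(-4*j(-4, -1)*5) - 3) = (-53/3 - 8)/(-8) - (-(2*(-4*(-1)*5) - 3) - (-136)*4) = -⅛*(-77/3) - (-(2*(4*5) - 3) - 68*(-8)) = 77/24 - (-(2*20 - 3) + 544) = 77/24 - (-(40 - 3) + 544) = 77/24 - (-1*37 + 544) = 77/24 - (-37 + 544) = 77/24 - 1*507 = 77/24 - 507 = -12091/24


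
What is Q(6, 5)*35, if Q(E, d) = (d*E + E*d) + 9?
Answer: 2415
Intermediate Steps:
Q(E, d) = 9 + 2*E*d (Q(E, d) = (E*d + E*d) + 9 = 2*E*d + 9 = 9 + 2*E*d)
Q(6, 5)*35 = (9 + 2*6*5)*35 = (9 + 60)*35 = 69*35 = 2415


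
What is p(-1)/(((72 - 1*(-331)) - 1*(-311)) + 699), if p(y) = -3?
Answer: -1/471 ≈ -0.0021231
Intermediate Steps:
p(-1)/(((72 - 1*(-331)) - 1*(-311)) + 699) = -3/(((72 - 1*(-331)) - 1*(-311)) + 699) = -3/(((72 + 331) + 311) + 699) = -3/((403 + 311) + 699) = -3/(714 + 699) = -3/1413 = (1/1413)*(-3) = -1/471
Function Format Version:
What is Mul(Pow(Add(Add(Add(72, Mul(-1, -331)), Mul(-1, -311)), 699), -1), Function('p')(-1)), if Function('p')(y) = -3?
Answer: Rational(-1, 471) ≈ -0.0021231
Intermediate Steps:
Mul(Pow(Add(Add(Add(72, Mul(-1, -331)), Mul(-1, -311)), 699), -1), Function('p')(-1)) = Mul(Pow(Add(Add(Add(72, Mul(-1, -331)), Mul(-1, -311)), 699), -1), -3) = Mul(Pow(Add(Add(Add(72, 331), 311), 699), -1), -3) = Mul(Pow(Add(Add(403, 311), 699), -1), -3) = Mul(Pow(Add(714, 699), -1), -3) = Mul(Pow(1413, -1), -3) = Mul(Rational(1, 1413), -3) = Rational(-1, 471)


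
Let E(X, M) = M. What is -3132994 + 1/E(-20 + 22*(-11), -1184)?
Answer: -3709464897/1184 ≈ -3.1330e+6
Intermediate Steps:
-3132994 + 1/E(-20 + 22*(-11), -1184) = -3132994 + 1/(-1184) = -3132994 - 1/1184 = -3709464897/1184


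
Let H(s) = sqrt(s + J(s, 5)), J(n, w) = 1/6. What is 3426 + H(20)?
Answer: 3426 + 11*sqrt(6)/6 ≈ 3430.5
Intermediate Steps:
J(n, w) = 1/6
H(s) = sqrt(1/6 + s) (H(s) = sqrt(s + 1/6) = sqrt(1/6 + s))
3426 + H(20) = 3426 + sqrt(6 + 36*20)/6 = 3426 + sqrt(6 + 720)/6 = 3426 + sqrt(726)/6 = 3426 + (11*sqrt(6))/6 = 3426 + 11*sqrt(6)/6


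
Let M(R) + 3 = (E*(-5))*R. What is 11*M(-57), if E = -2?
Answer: -6303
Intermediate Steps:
M(R) = -3 + 10*R (M(R) = -3 + (-2*(-5))*R = -3 + 10*R)
11*M(-57) = 11*(-3 + 10*(-57)) = 11*(-3 - 570) = 11*(-573) = -6303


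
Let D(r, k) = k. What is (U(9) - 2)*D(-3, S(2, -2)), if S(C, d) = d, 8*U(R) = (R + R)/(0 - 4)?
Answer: 41/8 ≈ 5.1250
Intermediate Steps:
U(R) = -R/16 (U(R) = ((R + R)/(0 - 4))/8 = ((2*R)/(-4))/8 = ((2*R)*(-1/4))/8 = (-R/2)/8 = -R/16)
(U(9) - 2)*D(-3, S(2, -2)) = (-1/16*9 - 2)*(-2) = (-9/16 - 2)*(-2) = -41/16*(-2) = 41/8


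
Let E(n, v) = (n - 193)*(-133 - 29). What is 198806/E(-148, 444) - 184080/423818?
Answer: 18522153487/5853138489 ≈ 3.1645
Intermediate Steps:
E(n, v) = 31266 - 162*n (E(n, v) = (-193 + n)*(-162) = 31266 - 162*n)
198806/E(-148, 444) - 184080/423818 = 198806/(31266 - 162*(-148)) - 184080/423818 = 198806/(31266 + 23976) - 184080*1/423818 = 198806/55242 - 92040/211909 = 198806*(1/55242) - 92040/211909 = 99403/27621 - 92040/211909 = 18522153487/5853138489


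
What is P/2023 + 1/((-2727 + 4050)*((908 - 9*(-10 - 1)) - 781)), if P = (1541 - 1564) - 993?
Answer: -43397135/86410422 ≈ -0.50222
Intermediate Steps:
P = -1016 (P = -23 - 993 = -1016)
P/2023 + 1/((-2727 + 4050)*((908 - 9*(-10 - 1)) - 781)) = -1016/2023 + 1/((-2727 + 4050)*((908 - 9*(-10 - 1)) - 781)) = -1016*1/2023 + 1/(1323*((908 - 9*(-11)) - 781)) = -1016/2023 + 1/(1323*((908 + 99) - 781)) = -1016/2023 + 1/(1323*(1007 - 781)) = -1016/2023 + (1/1323)/226 = -1016/2023 + (1/1323)*(1/226) = -1016/2023 + 1/298998 = -43397135/86410422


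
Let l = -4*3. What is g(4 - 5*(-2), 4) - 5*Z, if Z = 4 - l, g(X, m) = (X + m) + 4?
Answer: -58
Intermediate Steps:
l = -12
g(X, m) = 4 + X + m
Z = 16 (Z = 4 - 1*(-12) = 4 + 12 = 16)
g(4 - 5*(-2), 4) - 5*Z = (4 + (4 - 5*(-2)) + 4) - 5*16 = (4 + (4 + 10) + 4) - 80 = (4 + 14 + 4) - 80 = 22 - 80 = -58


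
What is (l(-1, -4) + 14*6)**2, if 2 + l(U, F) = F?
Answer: 6084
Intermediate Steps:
l(U, F) = -2 + F
(l(-1, -4) + 14*6)**2 = ((-2 - 4) + 14*6)**2 = (-6 + 84)**2 = 78**2 = 6084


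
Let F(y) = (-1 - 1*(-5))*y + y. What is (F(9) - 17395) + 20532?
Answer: 3182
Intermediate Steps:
F(y) = 5*y (F(y) = (-1 + 5)*y + y = 4*y + y = 5*y)
(F(9) - 17395) + 20532 = (5*9 - 17395) + 20532 = (45 - 17395) + 20532 = -17350 + 20532 = 3182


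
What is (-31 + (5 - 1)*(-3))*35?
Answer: -1505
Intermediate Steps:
(-31 + (5 - 1)*(-3))*35 = (-31 + 4*(-3))*35 = (-31 - 12)*35 = -43*35 = -1505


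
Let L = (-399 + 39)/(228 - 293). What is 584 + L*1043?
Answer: 82688/13 ≈ 6360.6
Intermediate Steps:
L = 72/13 (L = -360/(-65) = -360*(-1/65) = 72/13 ≈ 5.5385)
584 + L*1043 = 584 + (72/13)*1043 = 584 + 75096/13 = 82688/13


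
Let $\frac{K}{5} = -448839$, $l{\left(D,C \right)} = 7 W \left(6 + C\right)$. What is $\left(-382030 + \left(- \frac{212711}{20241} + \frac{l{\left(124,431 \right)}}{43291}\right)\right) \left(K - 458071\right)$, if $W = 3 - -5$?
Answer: $\frac{904620555816094299014}{876253131} \approx 1.0324 \cdot 10^{12}$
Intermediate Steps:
$W = 8$ ($W = 3 + 5 = 8$)
$l{\left(D,C \right)} = 336 + 56 C$ ($l{\left(D,C \right)} = 7 \cdot 8 \left(6 + C\right) = 56 \left(6 + C\right) = 336 + 56 C$)
$K = -2244195$ ($K = 5 \left(-448839\right) = -2244195$)
$\left(-382030 + \left(- \frac{212711}{20241} + \frac{l{\left(124,431 \right)}}{43291}\right)\right) \left(K - 458071\right) = \left(-382030 - \left(\frac{212711}{20241} - \frac{336 + 56 \cdot 431}{43291}\right)\right) \left(-2244195 - 458071\right) = \left(-382030 - \left(\frac{212711}{20241} - \left(336 + 24136\right) \frac{1}{43291}\right)\right) \left(-2702266\right) = \left(-382030 + \left(- \frac{212711}{20241} + 24472 \cdot \frac{1}{43291}\right)\right) \left(-2702266\right) = \left(-382030 + \left(- \frac{212711}{20241} + \frac{24472}{43291}\right)\right) \left(-2702266\right) = \left(-382030 - \frac{8713134149}{876253131}\right) \left(-2702266\right) = \left(- \frac{334763696770079}{876253131}\right) \left(-2702266\right) = \frac{904620555816094299014}{876253131}$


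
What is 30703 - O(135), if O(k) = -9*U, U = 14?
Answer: 30829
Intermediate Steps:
O(k) = -126 (O(k) = -9*14 = -126)
30703 - O(135) = 30703 - 1*(-126) = 30703 + 126 = 30829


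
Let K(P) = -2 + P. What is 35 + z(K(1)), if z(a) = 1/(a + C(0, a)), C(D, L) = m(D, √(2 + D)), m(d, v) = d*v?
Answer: 34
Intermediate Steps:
C(D, L) = D*√(2 + D)
z(a) = 1/a (z(a) = 1/(a + 0*√(2 + 0)) = 1/(a + 0*√2) = 1/(a + 0) = 1/a)
35 + z(K(1)) = 35 + 1/(-2 + 1) = 35 + 1/(-1) = 35 - 1 = 34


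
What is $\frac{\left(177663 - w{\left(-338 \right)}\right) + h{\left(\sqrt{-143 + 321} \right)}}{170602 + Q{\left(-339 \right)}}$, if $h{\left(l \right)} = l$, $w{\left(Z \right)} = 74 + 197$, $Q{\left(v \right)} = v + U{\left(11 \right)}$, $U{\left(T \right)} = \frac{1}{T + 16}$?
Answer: $\frac{2394792}{2298551} + \frac{27 \sqrt{178}}{4597102} \approx 1.0419$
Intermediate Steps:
$U{\left(T \right)} = \frac{1}{16 + T}$
$Q{\left(v \right)} = \frac{1}{27} + v$ ($Q{\left(v \right)} = v + \frac{1}{16 + 11} = v + \frac{1}{27} = \frac{1}{27} + v$)
$w{\left(Z \right)} = 271$
$\frac{\left(177663 - w{\left(-338 \right)}\right) + h{\left(\sqrt{-143 + 321} \right)}}{170602 + Q{\left(-339 \right)}} = \frac{\left(177663 - 271\right) + \sqrt{-143 + 321}}{170602 + \left(\frac{1}{27} - 339\right)} = \frac{\left(177663 - 271\right) + \sqrt{178}}{170602 - \frac{9152}{27}} = \frac{177392 + \sqrt{178}}{\frac{4597102}{27}} = \left(177392 + \sqrt{178}\right) \frac{27}{4597102} = \frac{2394792}{2298551} + \frac{27 \sqrt{178}}{4597102}$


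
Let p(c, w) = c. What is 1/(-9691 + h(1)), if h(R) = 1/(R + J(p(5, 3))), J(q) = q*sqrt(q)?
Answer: -240337/2329107805 - sqrt(5)/2329107805 ≈ -0.00010319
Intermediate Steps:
J(q) = q**(3/2)
h(R) = 1/(R + 5*sqrt(5)) (h(R) = 1/(R + 5**(3/2)) = 1/(R + 5*sqrt(5)))
1/(-9691 + h(1)) = 1/(-9691 + 1/(1 + 5*sqrt(5)))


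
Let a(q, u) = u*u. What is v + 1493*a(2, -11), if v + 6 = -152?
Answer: 180495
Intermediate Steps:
v = -158 (v = -6 - 152 = -158)
a(q, u) = u**2
v + 1493*a(2, -11) = -158 + 1493*(-11)**2 = -158 + 1493*121 = -158 + 180653 = 180495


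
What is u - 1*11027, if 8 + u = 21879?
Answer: 10844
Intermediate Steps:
u = 21871 (u = -8 + 21879 = 21871)
u - 1*11027 = 21871 - 1*11027 = 21871 - 11027 = 10844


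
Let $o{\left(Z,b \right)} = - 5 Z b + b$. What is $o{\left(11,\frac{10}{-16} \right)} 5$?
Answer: $\frac{675}{4} \approx 168.75$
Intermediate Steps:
$o{\left(Z,b \right)} = b - 5 Z b$ ($o{\left(Z,b \right)} = - 5 Z b + b = b - 5 Z b$)
$o{\left(11,\frac{10}{-16} \right)} 5 = \frac{10}{-16} \left(1 - 55\right) 5 = 10 \left(- \frac{1}{16}\right) \left(1 - 55\right) 5 = \left(- \frac{5}{8}\right) \left(-54\right) 5 = \frac{135}{4} \cdot 5 = \frac{675}{4}$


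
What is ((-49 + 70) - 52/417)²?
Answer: 75777025/173889 ≈ 435.78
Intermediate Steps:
((-49 + 70) - 52/417)² = (21 - 52*1/417)² = (21 - 52/417)² = (8705/417)² = 75777025/173889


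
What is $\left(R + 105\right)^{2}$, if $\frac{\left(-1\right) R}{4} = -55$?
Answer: $105625$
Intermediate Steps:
$R = 220$ ($R = \left(-4\right) \left(-55\right) = 220$)
$\left(R + 105\right)^{2} = \left(220 + 105\right)^{2} = 325^{2} = 105625$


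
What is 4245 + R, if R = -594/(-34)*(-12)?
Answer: 68601/17 ≈ 4035.4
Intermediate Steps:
R = -3564/17 (R = -594*(-1)/34*(-12) = -27*(-11/17)*(-12) = (297/17)*(-12) = -3564/17 ≈ -209.65)
4245 + R = 4245 - 3564/17 = 68601/17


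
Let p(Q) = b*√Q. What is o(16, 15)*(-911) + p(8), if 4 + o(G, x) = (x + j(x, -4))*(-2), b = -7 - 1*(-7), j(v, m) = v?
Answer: 58304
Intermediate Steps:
b = 0 (b = -7 + 7 = 0)
o(G, x) = -4 - 4*x (o(G, x) = -4 + (x + x)*(-2) = -4 + (2*x)*(-2) = -4 - 4*x)
p(Q) = 0 (p(Q) = 0*√Q = 0)
o(16, 15)*(-911) + p(8) = (-4 - 4*15)*(-911) + 0 = (-4 - 60)*(-911) + 0 = -64*(-911) + 0 = 58304 + 0 = 58304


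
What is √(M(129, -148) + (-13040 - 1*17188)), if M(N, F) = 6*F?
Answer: 2*I*√7779 ≈ 176.4*I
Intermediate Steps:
√(M(129, -148) + (-13040 - 1*17188)) = √(6*(-148) + (-13040 - 1*17188)) = √(-888 + (-13040 - 17188)) = √(-888 - 30228) = √(-31116) = 2*I*√7779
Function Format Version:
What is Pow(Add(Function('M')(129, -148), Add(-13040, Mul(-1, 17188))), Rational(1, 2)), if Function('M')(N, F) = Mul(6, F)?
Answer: Mul(2, I, Pow(7779, Rational(1, 2))) ≈ Mul(176.40, I)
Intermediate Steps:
Pow(Add(Function('M')(129, -148), Add(-13040, Mul(-1, 17188))), Rational(1, 2)) = Pow(Add(Mul(6, -148), Add(-13040, Mul(-1, 17188))), Rational(1, 2)) = Pow(Add(-888, Add(-13040, -17188)), Rational(1, 2)) = Pow(Add(-888, -30228), Rational(1, 2)) = Pow(-31116, Rational(1, 2)) = Mul(2, I, Pow(7779, Rational(1, 2)))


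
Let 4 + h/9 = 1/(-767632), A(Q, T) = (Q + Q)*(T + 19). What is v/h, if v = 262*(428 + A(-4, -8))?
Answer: -68380658560/27634761 ≈ -2474.4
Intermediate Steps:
A(Q, T) = 2*Q*(19 + T) (A(Q, T) = (2*Q)*(19 + T) = 2*Q*(19 + T))
v = 89080 (v = 262*(428 + 2*(-4)*(19 - 8)) = 262*(428 + 2*(-4)*11) = 262*(428 - 88) = 262*340 = 89080)
h = -27634761/767632 (h = -36 + 9/(-767632) = -36 + 9*(-1/767632) = -36 - 9/767632 = -27634761/767632 ≈ -36.000)
v/h = 89080/(-27634761/767632) = 89080*(-767632/27634761) = -68380658560/27634761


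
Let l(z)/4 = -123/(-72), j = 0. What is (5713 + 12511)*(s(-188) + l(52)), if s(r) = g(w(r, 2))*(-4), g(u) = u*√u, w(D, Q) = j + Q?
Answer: 373592/3 - 145792*√2 ≈ -81650.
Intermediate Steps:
w(D, Q) = Q (w(D, Q) = 0 + Q = Q)
g(u) = u^(3/2)
l(z) = 41/6 (l(z) = 4*(-123/(-72)) = 4*(-123*(-1/72)) = 4*(41/24) = 41/6)
s(r) = -8*√2 (s(r) = 2^(3/2)*(-4) = (2*√2)*(-4) = -8*√2)
(5713 + 12511)*(s(-188) + l(52)) = (5713 + 12511)*(-8*√2 + 41/6) = 18224*(41/6 - 8*√2) = 373592/3 - 145792*√2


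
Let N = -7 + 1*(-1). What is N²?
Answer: 64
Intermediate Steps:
N = -8 (N = -7 - 1 = -8)
N² = (-8)² = 64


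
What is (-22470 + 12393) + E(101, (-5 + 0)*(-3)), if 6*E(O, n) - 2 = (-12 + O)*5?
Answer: -20005/2 ≈ -10003.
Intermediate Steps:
E(O, n) = -29/3 + 5*O/6 (E(O, n) = ⅓ + ((-12 + O)*5)/6 = ⅓ + (-60 + 5*O)/6 = ⅓ + (-10 + 5*O/6) = -29/3 + 5*O/6)
(-22470 + 12393) + E(101, (-5 + 0)*(-3)) = (-22470 + 12393) + (-29/3 + (⅚)*101) = -10077 + (-29/3 + 505/6) = -10077 + 149/2 = -20005/2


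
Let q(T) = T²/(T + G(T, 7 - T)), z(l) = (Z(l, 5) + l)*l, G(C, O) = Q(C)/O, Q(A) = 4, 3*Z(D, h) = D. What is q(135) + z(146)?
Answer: 370004816/12957 ≈ 28556.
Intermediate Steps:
Z(D, h) = D/3
G(C, O) = 4/O
z(l) = 4*l²/3 (z(l) = (l/3 + l)*l = (4*l/3)*l = 4*l²/3)
q(T) = T²/(T + 4/(7 - T))
q(135) + z(146) = 135²*(-7 + 135)/(-4 + 135*(-7 + 135)) + (4/3)*146² = 18225*128/(-4 + 135*128) + (4/3)*21316 = 18225*128/(-4 + 17280) + 85264/3 = 18225*128/17276 + 85264/3 = 18225*(1/17276)*128 + 85264/3 = 583200/4319 + 85264/3 = 370004816/12957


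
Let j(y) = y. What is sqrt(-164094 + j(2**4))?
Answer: I*sqrt(164078) ≈ 405.07*I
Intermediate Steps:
sqrt(-164094 + j(2**4)) = sqrt(-164094 + 2**4) = sqrt(-164094 + 16) = sqrt(-164078) = I*sqrt(164078)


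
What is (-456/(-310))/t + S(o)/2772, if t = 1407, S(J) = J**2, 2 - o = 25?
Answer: 5523761/28787220 ≈ 0.19188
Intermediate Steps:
o = -23 (o = 2 - 1*25 = 2 - 25 = -23)
(-456/(-310))/t + S(o)/2772 = -456/(-310)/1407 + (-23)**2/2772 = -456*(-1/310)*(1/1407) + 529*(1/2772) = (228/155)*(1/1407) + 529/2772 = 76/72695 + 529/2772 = 5523761/28787220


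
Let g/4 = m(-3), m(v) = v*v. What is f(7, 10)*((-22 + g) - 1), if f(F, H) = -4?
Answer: -52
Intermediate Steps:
m(v) = v²
g = 36 (g = 4*(-3)² = 4*9 = 36)
f(7, 10)*((-22 + g) - 1) = -4*((-22 + 36) - 1) = -4*(14 - 1) = -4*13 = -52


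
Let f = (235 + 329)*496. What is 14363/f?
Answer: 14363/279744 ≈ 0.051343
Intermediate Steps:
f = 279744 (f = 564*496 = 279744)
14363/f = 14363/279744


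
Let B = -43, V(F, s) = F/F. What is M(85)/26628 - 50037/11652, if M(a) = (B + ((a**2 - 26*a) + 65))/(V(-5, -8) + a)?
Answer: -3181289977/741199256 ≈ -4.2921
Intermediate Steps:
V(F, s) = 1
M(a) = (22 + a**2 - 26*a)/(1 + a) (M(a) = (-43 + ((a**2 - 26*a) + 65))/(1 + a) = (-43 + (65 + a**2 - 26*a))/(1 + a) = (22 + a**2 - 26*a)/(1 + a))
M(85)/26628 - 50037/11652 = ((22 + 85**2 - 26*85)/(1 + 85))/26628 - 50037/11652 = ((22 + 7225 - 2210)/86)*(1/26628) - 50037*1/11652 = ((1/86)*5037)*(1/26628) - 16679/3884 = (5037/86)*(1/26628) - 16679/3884 = 1679/763336 - 16679/3884 = -3181289977/741199256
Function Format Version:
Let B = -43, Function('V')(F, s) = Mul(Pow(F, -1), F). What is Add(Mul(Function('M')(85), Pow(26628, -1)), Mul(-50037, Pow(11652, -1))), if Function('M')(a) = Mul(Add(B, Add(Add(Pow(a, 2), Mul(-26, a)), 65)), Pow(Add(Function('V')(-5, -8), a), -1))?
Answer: Rational(-3181289977, 741199256) ≈ -4.2921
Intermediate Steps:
Function('V')(F, s) = 1
Function('M')(a) = Mul(Pow(Add(1, a), -1), Add(22, Pow(a, 2), Mul(-26, a))) (Function('M')(a) = Mul(Add(-43, Add(Add(Pow(a, 2), Mul(-26, a)), 65)), Pow(Add(1, a), -1)) = Mul(Add(-43, Add(65, Pow(a, 2), Mul(-26, a))), Pow(Add(1, a), -1)) = Mul(Add(22, Pow(a, 2), Mul(-26, a)), Pow(Add(1, a), -1)) = Mul(Pow(Add(1, a), -1), Add(22, Pow(a, 2), Mul(-26, a))))
Add(Mul(Function('M')(85), Pow(26628, -1)), Mul(-50037, Pow(11652, -1))) = Add(Mul(Mul(Pow(Add(1, 85), -1), Add(22, Pow(85, 2), Mul(-26, 85))), Pow(26628, -1)), Mul(-50037, Pow(11652, -1))) = Add(Mul(Mul(Pow(86, -1), Add(22, 7225, -2210)), Rational(1, 26628)), Mul(-50037, Rational(1, 11652))) = Add(Mul(Mul(Rational(1, 86), 5037), Rational(1, 26628)), Rational(-16679, 3884)) = Add(Mul(Rational(5037, 86), Rational(1, 26628)), Rational(-16679, 3884)) = Add(Rational(1679, 763336), Rational(-16679, 3884)) = Rational(-3181289977, 741199256)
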